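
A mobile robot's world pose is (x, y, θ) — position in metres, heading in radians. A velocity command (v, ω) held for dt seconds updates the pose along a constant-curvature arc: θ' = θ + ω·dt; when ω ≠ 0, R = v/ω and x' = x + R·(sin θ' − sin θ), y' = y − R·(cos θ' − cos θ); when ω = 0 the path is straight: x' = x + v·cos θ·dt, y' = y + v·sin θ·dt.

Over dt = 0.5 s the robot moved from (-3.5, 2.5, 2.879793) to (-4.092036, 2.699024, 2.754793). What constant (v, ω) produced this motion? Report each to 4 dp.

v = 1.2500, ω = -0.2500

Δθ = 2.754793 − 2.879793 = -0.125000
ω = Δθ/dt = -0.125000/0.5 = -0.2500
R = Δx/(sin θ' − sin θ) = -5.0000
v = R·ω = -5.0000·-0.2500 = 1.2500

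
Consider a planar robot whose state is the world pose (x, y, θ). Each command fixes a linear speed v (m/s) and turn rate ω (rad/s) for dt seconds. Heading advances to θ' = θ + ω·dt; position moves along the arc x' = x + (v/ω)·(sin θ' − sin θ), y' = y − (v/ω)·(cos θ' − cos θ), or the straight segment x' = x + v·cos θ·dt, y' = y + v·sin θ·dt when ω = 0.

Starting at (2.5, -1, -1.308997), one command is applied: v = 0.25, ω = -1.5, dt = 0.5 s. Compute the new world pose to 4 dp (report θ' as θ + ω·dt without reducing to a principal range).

θ' = -1.3090 + -1.5·0.5 = -2.0590
R = v/ω = 0.25/-1.5 = -0.1667
x' = 2.5 + -0.1667·(sin -2.0590 − sin -1.3090) = 2.4862
y' = -1 − -0.1667·(cos -2.0590 − cos -1.3090) = -1.1213

(2.4862, -1.1213, -2.0590)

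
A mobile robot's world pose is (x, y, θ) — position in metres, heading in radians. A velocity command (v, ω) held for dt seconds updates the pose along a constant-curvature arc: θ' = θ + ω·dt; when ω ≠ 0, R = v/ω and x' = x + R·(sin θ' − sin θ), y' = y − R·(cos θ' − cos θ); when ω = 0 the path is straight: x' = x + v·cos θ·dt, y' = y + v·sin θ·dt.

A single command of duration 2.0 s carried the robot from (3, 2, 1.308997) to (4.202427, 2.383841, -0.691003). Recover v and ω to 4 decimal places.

Δθ = -0.691003 − 1.308997 = -2.000000
ω = Δθ/dt = -2.000000/2.0 = -1.0000
R = Δx/(sin θ' − sin θ) = -0.7500
v = R·ω = -0.7500·-1.0000 = 0.7500

v = 0.7500, ω = -1.0000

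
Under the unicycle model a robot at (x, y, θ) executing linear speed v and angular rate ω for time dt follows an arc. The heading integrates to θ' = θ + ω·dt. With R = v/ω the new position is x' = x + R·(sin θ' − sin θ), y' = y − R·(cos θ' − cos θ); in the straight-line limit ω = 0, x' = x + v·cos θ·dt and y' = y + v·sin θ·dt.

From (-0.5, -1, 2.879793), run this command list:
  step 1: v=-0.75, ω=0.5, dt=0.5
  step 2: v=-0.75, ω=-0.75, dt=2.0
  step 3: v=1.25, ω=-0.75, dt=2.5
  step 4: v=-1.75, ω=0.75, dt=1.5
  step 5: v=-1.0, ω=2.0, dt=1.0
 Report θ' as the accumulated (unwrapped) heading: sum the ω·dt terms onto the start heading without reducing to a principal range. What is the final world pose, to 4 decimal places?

(0.8167, -1.8550, 2.8798)

step 1: θ'=3.1298 (R=-1.5000) → pose (-0.1295, -1.0510, 3.1298)
step 2: θ'=1.6298 (R=1.0000) → pose (0.8570, -1.9920, 1.6298)
step 3: θ'=-0.2452 (R=-1.6667) → pose (2.9254, -0.2769, -0.2452)
step 4: θ'=0.8798 (R=-2.3333) → pose (0.5608, -1.0534, 0.8798)
step 5: θ'=2.8798 (R=-0.5000) → pose (0.8167, -1.8550, 2.8798)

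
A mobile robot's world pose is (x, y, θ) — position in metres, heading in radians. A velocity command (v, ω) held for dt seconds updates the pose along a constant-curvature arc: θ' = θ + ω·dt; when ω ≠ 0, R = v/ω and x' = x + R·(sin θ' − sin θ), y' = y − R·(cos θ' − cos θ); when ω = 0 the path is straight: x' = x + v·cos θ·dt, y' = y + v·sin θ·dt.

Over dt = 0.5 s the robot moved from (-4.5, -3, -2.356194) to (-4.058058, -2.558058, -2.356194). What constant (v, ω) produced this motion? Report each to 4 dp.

v = -1.2500, ω = 0.0000

Δθ = -2.356194 − -2.356194 = 0.000000
ω = Δθ/dt = 0.000000/0.5 = 0.0000
ω = 0 → v = (Δx·cos θ + Δy·sin θ)/dt = -1.2500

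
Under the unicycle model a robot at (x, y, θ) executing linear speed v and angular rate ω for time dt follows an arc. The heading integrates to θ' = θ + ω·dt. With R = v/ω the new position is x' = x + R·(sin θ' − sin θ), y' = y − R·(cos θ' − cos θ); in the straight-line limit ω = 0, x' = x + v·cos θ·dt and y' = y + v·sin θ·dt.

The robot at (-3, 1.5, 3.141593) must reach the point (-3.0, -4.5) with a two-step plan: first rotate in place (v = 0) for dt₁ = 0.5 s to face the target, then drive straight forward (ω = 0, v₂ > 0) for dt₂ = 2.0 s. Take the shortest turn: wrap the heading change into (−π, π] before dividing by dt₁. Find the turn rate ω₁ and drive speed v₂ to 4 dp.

heading to target = atan2(-4.5−1.5, -3−-3) = -1.5708
Δθ = wrap(-1.5708 − 3.1416) = 1.5708; ω₁ = Δθ/dt₁ = 3.1416
distance = √((-3−-3)² + (-4.5−1.5)²) = 6.0000; v₂ = distance/dt₂ = 3.0000

ω₁ = 3.1416, v₂ = 3.0000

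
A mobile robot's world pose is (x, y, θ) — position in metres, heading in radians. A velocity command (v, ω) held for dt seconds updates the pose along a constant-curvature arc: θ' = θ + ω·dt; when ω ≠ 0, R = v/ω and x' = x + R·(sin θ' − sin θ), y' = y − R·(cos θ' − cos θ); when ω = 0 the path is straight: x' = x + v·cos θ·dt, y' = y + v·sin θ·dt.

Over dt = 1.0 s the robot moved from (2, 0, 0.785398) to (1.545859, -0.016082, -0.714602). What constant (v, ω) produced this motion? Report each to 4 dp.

Δθ = -0.714602 − 0.785398 = -1.500000
ω = Δθ/dt = -1.500000/1.0 = -1.5000
R = Δx/(sin θ' − sin θ) = 0.3333
v = R·ω = 0.3333·-1.5000 = -0.5000

v = -0.5000, ω = -1.5000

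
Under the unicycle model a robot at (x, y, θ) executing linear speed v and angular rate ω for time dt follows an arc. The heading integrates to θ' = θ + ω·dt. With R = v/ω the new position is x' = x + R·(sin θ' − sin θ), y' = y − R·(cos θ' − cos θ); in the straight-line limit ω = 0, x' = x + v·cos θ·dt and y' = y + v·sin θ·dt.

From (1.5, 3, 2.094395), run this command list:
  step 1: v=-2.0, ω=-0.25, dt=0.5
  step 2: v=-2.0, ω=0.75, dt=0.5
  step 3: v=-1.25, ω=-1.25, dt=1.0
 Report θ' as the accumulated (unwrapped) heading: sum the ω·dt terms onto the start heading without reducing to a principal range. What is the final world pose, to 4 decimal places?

(2.6678, 0.1195, 1.0944)

step 1: θ'=1.9694 (R=8.0000) → pose (1.9446, 2.1050, 1.9694)
step 2: θ'=2.3444 (R=-2.6667) → pose (2.4945, 1.2768, 2.3444)
step 3: θ'=1.0944 (R=1.0000) → pose (2.6678, 0.1195, 1.0944)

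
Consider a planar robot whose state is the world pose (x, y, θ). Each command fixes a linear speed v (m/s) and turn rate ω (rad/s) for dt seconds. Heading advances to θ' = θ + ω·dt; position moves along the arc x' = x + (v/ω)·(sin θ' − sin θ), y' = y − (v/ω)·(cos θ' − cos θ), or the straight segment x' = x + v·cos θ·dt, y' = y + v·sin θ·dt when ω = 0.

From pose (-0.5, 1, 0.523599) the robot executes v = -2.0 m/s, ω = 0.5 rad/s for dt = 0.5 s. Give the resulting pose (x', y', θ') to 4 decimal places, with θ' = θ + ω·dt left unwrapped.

(-1.2949, 0.3975, 0.7736)

θ' = 0.5236 + 0.5·0.5 = 0.7736
R = v/ω = -2.0/0.5 = -4.0000
x' = -0.5 + -4.0000·(sin 0.7736 − sin 0.5236) = -1.2949
y' = 1 − -4.0000·(cos 0.7736 − cos 0.5236) = 0.3975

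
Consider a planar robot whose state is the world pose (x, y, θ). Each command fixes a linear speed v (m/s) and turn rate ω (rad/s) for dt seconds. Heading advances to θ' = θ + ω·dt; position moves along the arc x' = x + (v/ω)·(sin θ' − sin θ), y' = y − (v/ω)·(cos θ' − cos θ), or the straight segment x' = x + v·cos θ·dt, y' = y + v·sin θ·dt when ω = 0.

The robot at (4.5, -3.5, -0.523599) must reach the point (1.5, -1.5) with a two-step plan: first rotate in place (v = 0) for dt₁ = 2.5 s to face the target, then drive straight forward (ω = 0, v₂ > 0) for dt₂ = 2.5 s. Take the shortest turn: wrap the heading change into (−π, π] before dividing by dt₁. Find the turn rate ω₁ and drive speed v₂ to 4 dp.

ω₁ = 1.2309, v₂ = 1.4422

heading to target = atan2(-1.5−-3.5, 1.5−4.5) = 2.5536
Δθ = wrap(2.5536 − -0.5236) = 3.0772; ω₁ = Δθ/dt₁ = 1.2309
distance = √((1.5−4.5)² + (-1.5−-3.5)²) = 3.6056; v₂ = distance/dt₂ = 1.4422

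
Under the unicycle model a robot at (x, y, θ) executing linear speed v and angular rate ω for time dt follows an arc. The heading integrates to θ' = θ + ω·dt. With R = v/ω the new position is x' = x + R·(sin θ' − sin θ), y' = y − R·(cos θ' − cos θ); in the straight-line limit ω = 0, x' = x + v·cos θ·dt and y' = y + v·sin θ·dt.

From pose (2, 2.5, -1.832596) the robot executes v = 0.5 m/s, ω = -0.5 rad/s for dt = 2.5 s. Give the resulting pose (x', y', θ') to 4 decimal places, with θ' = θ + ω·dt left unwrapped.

(1.0930, 1.7606, -3.0826)

θ' = -1.8326 + -0.5·2.5 = -3.0826
R = v/ω = 0.5/-0.5 = -1.0000
x' = 2 + -1.0000·(sin -3.0826 − sin -1.8326) = 1.0930
y' = 2.5 − -1.0000·(cos -3.0826 − cos -1.8326) = 1.7606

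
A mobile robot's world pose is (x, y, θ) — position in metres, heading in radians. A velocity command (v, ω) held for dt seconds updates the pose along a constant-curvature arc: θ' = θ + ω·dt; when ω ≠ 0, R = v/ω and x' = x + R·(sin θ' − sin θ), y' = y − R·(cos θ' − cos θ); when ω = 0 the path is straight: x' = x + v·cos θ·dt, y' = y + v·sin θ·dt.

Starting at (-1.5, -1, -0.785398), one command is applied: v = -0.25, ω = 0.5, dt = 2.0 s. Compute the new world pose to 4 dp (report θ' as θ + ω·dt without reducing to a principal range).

θ' = -0.7854 + 0.5·2.0 = 0.2146
R = v/ω = -0.25/0.5 = -0.5000
x' = -1.5 + -0.5000·(sin 0.2146 − sin -0.7854) = -1.9600
y' = -1 − -0.5000·(cos 0.2146 − cos -0.7854) = -0.8650

(-1.9600, -0.8650, 0.2146)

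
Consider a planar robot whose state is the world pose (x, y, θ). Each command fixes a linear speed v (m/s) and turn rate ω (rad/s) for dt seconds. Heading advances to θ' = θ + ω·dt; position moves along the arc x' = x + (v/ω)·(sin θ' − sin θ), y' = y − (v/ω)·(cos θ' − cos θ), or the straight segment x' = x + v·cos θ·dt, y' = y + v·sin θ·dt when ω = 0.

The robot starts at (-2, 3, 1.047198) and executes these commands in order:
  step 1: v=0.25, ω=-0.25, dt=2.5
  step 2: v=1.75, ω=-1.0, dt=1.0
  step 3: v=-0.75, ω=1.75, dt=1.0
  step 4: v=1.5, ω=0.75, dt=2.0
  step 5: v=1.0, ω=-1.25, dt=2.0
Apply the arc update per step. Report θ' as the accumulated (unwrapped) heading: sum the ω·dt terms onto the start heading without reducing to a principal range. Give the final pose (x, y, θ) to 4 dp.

step 1: θ'=0.4222 (R=-1.0000) → pose (-1.5437, 3.4122, 0.4222)
step 2: θ'=-0.5778 (R=-1.7500) → pose (0.1292, 3.2818, -0.5778)
step 3: θ'=1.1722 (R=-0.4286) → pose (-0.4999, 3.0891, 1.1722)
step 4: θ'=2.6722 (R=2.0000) → pose (-1.4384, 5.6491, 2.6722)
step 5: θ'=0.1722 (R=-0.8000) → pose (-1.2136, 7.1507, 0.1722)

(-1.2136, 7.1507, 0.1722)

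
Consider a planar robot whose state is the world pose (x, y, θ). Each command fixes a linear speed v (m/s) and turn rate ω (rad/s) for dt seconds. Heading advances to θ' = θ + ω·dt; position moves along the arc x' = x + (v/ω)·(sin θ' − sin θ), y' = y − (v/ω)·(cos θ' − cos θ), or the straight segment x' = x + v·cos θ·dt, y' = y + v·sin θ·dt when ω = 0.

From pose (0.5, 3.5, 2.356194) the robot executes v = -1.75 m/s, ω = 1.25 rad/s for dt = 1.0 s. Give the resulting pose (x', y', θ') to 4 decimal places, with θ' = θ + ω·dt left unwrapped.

(2.1172, 3.2383, 3.6062)

θ' = 2.3562 + 1.25·1.0 = 3.6062
R = v/ω = -1.75/1.25 = -1.4000
x' = 0.5 + -1.4000·(sin 3.6062 − sin 2.3562) = 2.1172
y' = 3.5 − -1.4000·(cos 3.6062 − cos 2.3562) = 3.2383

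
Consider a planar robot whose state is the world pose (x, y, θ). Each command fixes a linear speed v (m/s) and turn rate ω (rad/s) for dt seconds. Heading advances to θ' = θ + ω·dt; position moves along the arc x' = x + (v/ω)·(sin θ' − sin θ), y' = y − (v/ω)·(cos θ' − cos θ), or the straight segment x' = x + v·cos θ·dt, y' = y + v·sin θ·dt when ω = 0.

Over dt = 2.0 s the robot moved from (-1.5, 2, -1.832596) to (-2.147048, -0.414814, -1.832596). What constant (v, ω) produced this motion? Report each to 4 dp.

v = 1.2500, ω = 0.0000

Δθ = -1.832596 − -1.832596 = 0.000000
ω = Δθ/dt = 0.000000/2.0 = 0.0000
ω = 0 → v = (Δx·cos θ + Δy·sin θ)/dt = 1.2500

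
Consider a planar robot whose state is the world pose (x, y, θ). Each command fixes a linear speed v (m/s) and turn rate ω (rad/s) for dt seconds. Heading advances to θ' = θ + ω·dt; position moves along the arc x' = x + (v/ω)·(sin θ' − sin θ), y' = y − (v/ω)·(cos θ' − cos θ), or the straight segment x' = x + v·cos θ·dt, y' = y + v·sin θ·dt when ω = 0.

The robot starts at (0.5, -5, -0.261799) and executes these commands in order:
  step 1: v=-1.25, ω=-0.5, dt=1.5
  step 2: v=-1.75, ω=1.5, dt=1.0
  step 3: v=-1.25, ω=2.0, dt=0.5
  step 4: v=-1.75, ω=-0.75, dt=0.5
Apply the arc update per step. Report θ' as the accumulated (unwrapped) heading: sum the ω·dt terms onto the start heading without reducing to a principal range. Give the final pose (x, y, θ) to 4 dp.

(-3.0705, -4.8381, 1.1132)

step 1: θ'=-1.0118 (R=2.5000) → pose (-0.9724, -3.9110, -1.0118)
step 2: θ'=0.4882 (R=-1.1667) → pose (-2.5087, -3.4994, 0.4882)
step 3: θ'=1.4882 (R=-0.6250) → pose (-2.8384, -3.9998, 1.4882)
step 4: θ'=1.1132 (R=2.3333) → pose (-3.0705, -4.8381, 1.1132)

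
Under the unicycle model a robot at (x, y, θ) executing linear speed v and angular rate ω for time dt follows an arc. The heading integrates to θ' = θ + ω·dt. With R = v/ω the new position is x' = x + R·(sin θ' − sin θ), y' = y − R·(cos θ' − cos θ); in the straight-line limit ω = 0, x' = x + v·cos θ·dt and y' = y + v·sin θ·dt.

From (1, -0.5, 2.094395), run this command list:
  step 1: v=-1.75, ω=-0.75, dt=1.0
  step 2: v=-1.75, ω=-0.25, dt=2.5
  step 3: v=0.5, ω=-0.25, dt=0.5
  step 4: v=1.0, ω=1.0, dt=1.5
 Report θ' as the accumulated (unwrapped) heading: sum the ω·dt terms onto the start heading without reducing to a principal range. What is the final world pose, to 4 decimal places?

(-0.4519, -4.4035, 2.0944)

step 1: θ'=1.3444 (R=2.3333) → pose (1.2531, -2.1904, 1.3444)
step 2: θ'=0.7194 (R=7.0000) → pose (-0.9558, -5.8846, 0.7194)
step 3: θ'=0.5944 (R=-2.0000) → pose (-0.7579, -5.7320, 0.5944)
step 4: θ'=2.0944 (R=1.0000) → pose (-0.4519, -4.4035, 2.0944)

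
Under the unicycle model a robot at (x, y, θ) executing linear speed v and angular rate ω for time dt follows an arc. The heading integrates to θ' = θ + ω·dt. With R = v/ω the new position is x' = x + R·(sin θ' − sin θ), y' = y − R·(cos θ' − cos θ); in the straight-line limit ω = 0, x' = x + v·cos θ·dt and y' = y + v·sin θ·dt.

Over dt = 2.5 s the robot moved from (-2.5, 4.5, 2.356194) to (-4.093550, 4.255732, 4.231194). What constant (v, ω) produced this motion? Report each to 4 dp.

Δθ = 4.231194 − 2.356194 = 1.875000
ω = Δθ/dt = 1.875000/2.5 = 0.7500
R = Δx/(sin θ' − sin θ) = 1.0000
v = R·ω = 1.0000·0.7500 = 0.7500

v = 0.7500, ω = 0.7500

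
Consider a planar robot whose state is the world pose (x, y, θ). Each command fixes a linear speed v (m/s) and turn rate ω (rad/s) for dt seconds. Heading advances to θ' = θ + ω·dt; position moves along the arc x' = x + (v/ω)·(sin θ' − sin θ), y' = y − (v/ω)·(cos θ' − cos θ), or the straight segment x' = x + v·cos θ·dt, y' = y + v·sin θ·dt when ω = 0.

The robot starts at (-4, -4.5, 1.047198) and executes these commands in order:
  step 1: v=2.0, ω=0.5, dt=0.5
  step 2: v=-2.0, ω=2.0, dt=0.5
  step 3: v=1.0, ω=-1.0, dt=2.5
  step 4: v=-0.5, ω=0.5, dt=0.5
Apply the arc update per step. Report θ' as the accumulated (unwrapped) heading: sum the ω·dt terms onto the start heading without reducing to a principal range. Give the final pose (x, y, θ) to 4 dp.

step 1: θ'=1.2972 (R=4.0000) → pose (-3.6129, -3.5808, 1.2972)
step 2: θ'=2.2972 (R=-1.0000) → pose (-3.3976, -4.5152, 2.2972)
step 3: θ'=-0.2028 (R=-1.0000) → pose (-2.4487, -2.8715, -0.2028)
step 4: θ'=0.0472 (R=-1.0000) → pose (-2.6973, -2.8521, 0.0472)

(-2.6973, -2.8521, 0.0472)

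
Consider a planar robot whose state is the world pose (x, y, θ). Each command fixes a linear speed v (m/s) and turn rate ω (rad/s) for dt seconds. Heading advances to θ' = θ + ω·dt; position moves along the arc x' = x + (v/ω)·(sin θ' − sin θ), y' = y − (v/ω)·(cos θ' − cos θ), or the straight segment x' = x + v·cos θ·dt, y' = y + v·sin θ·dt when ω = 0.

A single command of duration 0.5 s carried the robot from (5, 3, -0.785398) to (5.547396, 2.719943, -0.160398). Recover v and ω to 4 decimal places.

Δθ = -0.160398 − -0.785398 = 0.625000
ω = Δθ/dt = 0.625000/0.5 = 1.2500
R = Δx/(sin θ' − sin θ) = 1.0000
v = R·ω = 1.0000·1.2500 = 1.2500

v = 1.2500, ω = 1.2500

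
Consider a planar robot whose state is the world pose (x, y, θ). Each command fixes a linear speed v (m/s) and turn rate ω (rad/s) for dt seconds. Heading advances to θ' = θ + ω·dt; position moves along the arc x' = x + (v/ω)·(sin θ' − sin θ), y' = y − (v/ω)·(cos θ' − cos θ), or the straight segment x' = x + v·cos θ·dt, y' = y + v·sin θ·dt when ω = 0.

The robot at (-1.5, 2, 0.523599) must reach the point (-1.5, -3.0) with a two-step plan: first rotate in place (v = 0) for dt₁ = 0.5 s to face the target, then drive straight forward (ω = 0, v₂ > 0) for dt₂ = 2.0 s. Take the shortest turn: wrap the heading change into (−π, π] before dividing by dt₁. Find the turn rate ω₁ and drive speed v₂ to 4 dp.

heading to target = atan2(-3−2, -1.5−-1.5) = -1.5708
Δθ = wrap(-1.5708 − 0.5236) = -2.0944; ω₁ = Δθ/dt₁ = -4.1888
distance = √((-1.5−-1.5)² + (-3−2)²) = 5.0000; v₂ = distance/dt₂ = 2.5000

ω₁ = -4.1888, v₂ = 2.5000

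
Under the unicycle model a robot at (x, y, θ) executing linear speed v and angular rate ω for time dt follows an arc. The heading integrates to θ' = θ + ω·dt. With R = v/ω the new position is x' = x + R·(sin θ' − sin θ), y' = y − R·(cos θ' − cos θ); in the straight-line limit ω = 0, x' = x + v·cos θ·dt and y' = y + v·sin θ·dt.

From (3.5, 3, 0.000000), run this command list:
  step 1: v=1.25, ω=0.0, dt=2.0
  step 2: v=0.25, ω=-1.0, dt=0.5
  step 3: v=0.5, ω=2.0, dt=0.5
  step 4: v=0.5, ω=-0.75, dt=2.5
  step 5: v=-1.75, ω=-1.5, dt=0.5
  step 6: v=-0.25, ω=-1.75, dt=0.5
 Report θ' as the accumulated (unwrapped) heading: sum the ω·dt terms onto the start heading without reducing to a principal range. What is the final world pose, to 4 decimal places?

(7.5868, 3.4212, -3.0000)

step 1: θ'=0.0000 (straight) → pose (6.0000, 3.0000, 0.0000)
step 2: θ'=-0.5000 (R=-0.2500) → pose (6.1199, 2.9694, -0.5000)
step 3: θ'=0.5000 (R=0.2500) → pose (6.3596, 2.9694, 0.5000)
step 4: θ'=-1.3750 (R=-0.6667) → pose (7.3331, 2.5140, -1.3750)
step 5: θ'=-2.1250 (R=1.1667) → pose (7.4855, 3.3550, -2.1250)
step 6: θ'=-3.0000 (R=0.1429) → pose (7.5868, 3.4212, -3.0000)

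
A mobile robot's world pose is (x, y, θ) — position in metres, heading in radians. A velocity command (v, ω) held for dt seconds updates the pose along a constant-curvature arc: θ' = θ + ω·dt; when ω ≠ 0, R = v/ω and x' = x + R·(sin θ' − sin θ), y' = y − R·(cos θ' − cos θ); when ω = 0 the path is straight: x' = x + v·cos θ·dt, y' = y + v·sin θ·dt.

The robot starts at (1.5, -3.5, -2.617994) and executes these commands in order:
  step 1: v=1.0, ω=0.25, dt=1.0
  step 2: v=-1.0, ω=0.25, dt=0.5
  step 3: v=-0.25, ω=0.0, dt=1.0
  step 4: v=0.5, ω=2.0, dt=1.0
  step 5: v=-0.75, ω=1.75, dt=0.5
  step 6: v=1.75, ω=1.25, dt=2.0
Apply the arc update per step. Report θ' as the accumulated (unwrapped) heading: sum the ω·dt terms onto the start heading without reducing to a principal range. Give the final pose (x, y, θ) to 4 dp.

(0.1613, -1.4751, 3.1320)

step 1: θ'=-2.3680 (R=4.0000) → pose (0.7051, -4.1025, -2.3680)
step 2: θ'=-2.2430 (R=-4.0000) → pose (1.0401, -3.7317, -2.2430)
step 3: θ'=-2.2430 (straight) → pose (1.1958, -3.5361, -2.2430)
step 4: θ'=-0.2430 (R=0.2500) → pose (1.3312, -3.9344, -0.2430)
step 5: θ'=0.6320 (R=-0.4286) → pose (0.9749, -4.0046, 0.6320)
step 6: θ'=3.1320 (R=1.4000) → pose (0.1613, -1.4751, 3.1320)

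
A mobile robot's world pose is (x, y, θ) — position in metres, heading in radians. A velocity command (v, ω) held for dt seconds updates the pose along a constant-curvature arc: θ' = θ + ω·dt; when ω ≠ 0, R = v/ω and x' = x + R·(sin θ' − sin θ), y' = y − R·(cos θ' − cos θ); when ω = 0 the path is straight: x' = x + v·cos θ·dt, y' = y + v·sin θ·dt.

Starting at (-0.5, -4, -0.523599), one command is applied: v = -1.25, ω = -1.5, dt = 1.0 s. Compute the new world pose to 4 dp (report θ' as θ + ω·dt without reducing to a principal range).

θ' = -0.5236 + -1.5·1.0 = -2.0236
R = v/ω = -1.25/-1.5 = 0.8333
x' = -0.5 + 0.8333·(sin -2.0236 − sin -0.5236) = -0.8327
y' = -4 − 0.8333·(cos -2.0236 − cos -0.5236) = -2.9137

(-0.8327, -2.9137, -2.0236)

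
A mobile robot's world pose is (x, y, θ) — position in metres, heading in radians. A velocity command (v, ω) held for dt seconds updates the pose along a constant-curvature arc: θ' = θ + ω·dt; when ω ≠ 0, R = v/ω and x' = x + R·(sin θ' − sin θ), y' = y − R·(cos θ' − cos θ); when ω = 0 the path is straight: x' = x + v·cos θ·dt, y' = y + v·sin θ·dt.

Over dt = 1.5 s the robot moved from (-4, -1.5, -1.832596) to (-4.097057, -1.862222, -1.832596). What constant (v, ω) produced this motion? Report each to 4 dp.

v = 0.2500, ω = 0.0000

Δθ = -1.832596 − -1.832596 = 0.000000
ω = Δθ/dt = 0.000000/1.5 = 0.0000
ω = 0 → v = (Δx·cos θ + Δy·sin θ)/dt = 0.2500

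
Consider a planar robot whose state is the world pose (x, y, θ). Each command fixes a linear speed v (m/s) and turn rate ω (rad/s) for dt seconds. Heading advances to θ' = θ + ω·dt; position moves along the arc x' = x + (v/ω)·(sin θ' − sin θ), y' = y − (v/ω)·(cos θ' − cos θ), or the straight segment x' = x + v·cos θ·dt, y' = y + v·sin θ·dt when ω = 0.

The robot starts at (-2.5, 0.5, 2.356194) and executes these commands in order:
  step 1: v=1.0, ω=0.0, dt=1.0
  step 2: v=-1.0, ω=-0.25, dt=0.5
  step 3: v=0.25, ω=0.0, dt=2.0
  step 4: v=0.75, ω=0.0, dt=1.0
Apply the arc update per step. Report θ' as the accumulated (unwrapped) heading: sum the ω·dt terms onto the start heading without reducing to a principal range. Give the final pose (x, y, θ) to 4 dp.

step 1: θ'=2.3562 (straight) → pose (-3.2071, 1.2071, 2.3562)
step 2: θ'=2.2312 (R=4.0000) → pose (-2.8765, 0.8324, 2.2312)
step 3: θ'=2.2312 (straight) → pose (-3.1833, 1.2273, 2.2312)
step 4: θ'=2.2312 (straight) → pose (-3.6433, 1.8196, 2.2312)

(-3.6433, 1.8196, 2.2312)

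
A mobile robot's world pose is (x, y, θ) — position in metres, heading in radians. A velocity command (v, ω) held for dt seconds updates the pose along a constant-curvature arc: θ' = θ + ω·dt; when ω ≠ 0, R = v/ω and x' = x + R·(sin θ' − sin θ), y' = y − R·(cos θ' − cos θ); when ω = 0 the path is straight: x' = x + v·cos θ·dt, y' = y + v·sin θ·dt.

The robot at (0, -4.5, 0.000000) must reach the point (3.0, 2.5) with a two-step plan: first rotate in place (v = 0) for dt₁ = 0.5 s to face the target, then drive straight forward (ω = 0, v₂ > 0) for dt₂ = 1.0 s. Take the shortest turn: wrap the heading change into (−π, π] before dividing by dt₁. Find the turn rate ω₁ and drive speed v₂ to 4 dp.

heading to target = atan2(2.5−-4.5, 3−0) = 1.1659
Δθ = wrap(1.1659 − 0.0000) = 1.1659; ω₁ = Δθ/dt₁ = 2.3318
distance = √((3−0)² + (2.5−-4.5)²) = 7.6158; v₂ = distance/dt₂ = 7.6158

ω₁ = 2.3318, v₂ = 7.6158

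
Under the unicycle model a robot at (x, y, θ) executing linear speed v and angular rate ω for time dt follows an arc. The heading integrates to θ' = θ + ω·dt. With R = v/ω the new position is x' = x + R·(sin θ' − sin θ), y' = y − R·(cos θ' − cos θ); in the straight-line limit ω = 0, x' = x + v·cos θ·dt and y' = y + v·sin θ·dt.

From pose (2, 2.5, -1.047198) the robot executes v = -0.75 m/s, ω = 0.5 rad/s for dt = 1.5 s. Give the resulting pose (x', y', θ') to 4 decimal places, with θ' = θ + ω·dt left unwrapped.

(1.1402, 3.1842, -0.2972)

θ' = -1.0472 + 0.5·1.5 = -0.2972
R = v/ω = -0.75/0.5 = -1.5000
x' = 2 + -1.5000·(sin -0.2972 − sin -1.0472) = 1.1402
y' = 2.5 − -1.5000·(cos -0.2972 − cos -1.0472) = 3.1842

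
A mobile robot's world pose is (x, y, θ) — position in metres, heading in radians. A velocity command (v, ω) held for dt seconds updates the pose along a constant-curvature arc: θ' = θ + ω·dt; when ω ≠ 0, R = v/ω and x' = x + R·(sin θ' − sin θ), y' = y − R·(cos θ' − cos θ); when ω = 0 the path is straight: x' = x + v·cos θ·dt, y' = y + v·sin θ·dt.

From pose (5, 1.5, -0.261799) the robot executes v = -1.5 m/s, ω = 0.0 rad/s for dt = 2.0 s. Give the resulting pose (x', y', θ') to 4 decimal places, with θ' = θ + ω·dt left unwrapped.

θ' = -0.2618 + 0.0·2.0 = -0.2618
ω = 0 → straight: x' = 5 + -1.5·cos(-0.2618)·2.0 = 2.1022
y' = 1.5 + -1.5·sin(-0.2618)·2.0 = 2.2765

(2.1022, 2.2765, -0.2618)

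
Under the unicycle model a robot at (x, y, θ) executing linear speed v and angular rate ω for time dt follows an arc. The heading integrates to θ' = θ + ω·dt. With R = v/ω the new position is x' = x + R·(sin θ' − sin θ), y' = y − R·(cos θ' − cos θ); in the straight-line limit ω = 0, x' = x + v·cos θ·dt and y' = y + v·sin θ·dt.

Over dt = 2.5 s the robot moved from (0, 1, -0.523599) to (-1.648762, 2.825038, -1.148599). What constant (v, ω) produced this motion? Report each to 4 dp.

v = -1.0000, ω = -0.2500

Δθ = -1.148599 − -0.523599 = -0.625000
ω = Δθ/dt = -0.625000/2.5 = -0.2500
R = −Δy/(cos θ' − cos θ) = 4.0000
v = R·ω = 4.0000·-0.2500 = -1.0000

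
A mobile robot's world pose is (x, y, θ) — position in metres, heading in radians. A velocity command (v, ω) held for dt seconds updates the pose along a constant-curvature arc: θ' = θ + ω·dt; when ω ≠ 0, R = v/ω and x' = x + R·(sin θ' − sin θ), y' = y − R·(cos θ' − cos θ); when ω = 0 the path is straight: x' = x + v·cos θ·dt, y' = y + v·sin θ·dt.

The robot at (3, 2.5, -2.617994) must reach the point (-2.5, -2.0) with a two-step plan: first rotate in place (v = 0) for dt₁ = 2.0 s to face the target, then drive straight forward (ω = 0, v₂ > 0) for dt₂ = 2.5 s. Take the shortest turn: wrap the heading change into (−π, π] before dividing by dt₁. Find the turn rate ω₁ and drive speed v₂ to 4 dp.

heading to target = atan2(-2−2.5, -2.5−3) = -2.4559
Δθ = wrap(-2.4559 − -2.6180) = 0.1621; ω₁ = Δθ/dt₁ = 0.0811
distance = √((-2.5−3)² + (-2−2.5)²) = 7.1063; v₂ = distance/dt₂ = 2.8425

ω₁ = 0.0811, v₂ = 2.8425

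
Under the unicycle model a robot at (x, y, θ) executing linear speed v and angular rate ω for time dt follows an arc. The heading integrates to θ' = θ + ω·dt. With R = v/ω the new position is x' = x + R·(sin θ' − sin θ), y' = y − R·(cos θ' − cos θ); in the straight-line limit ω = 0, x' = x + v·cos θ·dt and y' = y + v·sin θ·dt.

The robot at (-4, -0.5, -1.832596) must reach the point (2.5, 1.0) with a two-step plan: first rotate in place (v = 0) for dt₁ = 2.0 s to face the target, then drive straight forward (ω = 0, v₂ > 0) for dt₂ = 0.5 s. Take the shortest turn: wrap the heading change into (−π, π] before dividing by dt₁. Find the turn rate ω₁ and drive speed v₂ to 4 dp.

ω₁ = 1.0297, v₂ = 13.3417

heading to target = atan2(1−-0.5, 2.5−-4) = 0.2268
Δθ = wrap(0.2268 − -1.8326) = 2.0594; ω₁ = Δθ/dt₁ = 1.0297
distance = √((2.5−-4)² + (1−-0.5)²) = 6.6708; v₂ = distance/dt₂ = 13.3417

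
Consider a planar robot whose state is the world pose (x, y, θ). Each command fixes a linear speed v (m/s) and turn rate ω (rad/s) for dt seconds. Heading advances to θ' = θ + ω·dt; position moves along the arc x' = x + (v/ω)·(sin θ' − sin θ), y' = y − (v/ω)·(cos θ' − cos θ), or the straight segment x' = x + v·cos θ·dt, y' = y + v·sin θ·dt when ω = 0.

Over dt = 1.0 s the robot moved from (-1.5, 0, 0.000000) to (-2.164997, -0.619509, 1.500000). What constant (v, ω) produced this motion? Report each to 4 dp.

v = -1.0000, ω = 1.5000

Δθ = 1.500000 − 0.000000 = 1.500000
ω = Δθ/dt = 1.500000/1.0 = 1.5000
R = Δx/(sin θ' − sin θ) = -0.6667
v = R·ω = -0.6667·1.5000 = -1.0000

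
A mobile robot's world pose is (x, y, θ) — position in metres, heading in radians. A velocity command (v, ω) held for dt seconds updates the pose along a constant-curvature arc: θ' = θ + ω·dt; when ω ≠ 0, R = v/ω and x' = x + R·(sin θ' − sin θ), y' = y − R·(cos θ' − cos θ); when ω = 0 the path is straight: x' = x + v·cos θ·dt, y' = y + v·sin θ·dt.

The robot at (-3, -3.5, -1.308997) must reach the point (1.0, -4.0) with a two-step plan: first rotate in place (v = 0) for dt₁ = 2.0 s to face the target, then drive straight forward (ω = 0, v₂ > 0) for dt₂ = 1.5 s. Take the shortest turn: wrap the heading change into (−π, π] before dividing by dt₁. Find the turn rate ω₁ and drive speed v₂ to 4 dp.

heading to target = atan2(-4−-3.5, 1−-3) = -0.1244
Δθ = wrap(-0.1244 − -1.3090) = 1.1846; ω₁ = Δθ/dt₁ = 0.5923
distance = √((1−-3)² + (-4−-3.5)²) = 4.0311; v₂ = distance/dt₂ = 2.6874

ω₁ = 0.5923, v₂ = 2.6874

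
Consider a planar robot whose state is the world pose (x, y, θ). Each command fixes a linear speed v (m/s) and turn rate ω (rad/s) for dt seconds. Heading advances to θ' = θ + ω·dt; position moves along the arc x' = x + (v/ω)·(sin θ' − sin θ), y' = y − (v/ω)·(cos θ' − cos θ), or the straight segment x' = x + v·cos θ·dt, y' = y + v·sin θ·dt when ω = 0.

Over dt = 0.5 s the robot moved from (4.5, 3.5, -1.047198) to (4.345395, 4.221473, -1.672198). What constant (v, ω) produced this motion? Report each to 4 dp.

v = -1.5000, ω = -1.2500

Δθ = -1.672198 − -1.047198 = -0.625000
ω = Δθ/dt = -0.625000/0.5 = -1.2500
R = −Δy/(cos θ' − cos θ) = 1.2000
v = R·ω = 1.2000·-1.2500 = -1.5000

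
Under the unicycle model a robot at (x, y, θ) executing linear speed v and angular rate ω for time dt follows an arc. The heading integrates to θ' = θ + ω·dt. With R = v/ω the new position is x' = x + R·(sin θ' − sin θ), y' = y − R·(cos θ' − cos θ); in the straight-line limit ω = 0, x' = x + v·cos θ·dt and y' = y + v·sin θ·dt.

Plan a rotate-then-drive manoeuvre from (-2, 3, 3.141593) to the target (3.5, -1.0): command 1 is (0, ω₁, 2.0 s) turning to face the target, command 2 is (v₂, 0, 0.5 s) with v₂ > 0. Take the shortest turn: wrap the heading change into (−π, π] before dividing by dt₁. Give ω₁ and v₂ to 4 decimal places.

ω₁ = 1.2564, v₂ = 13.6015

heading to target = atan2(-1−3, 3.5−-2) = -0.6288
Δθ = wrap(-0.6288 − 3.1416) = 2.5128; ω₁ = Δθ/dt₁ = 1.2564
distance = √((3.5−-2)² + (-1−3)²) = 6.8007; v₂ = distance/dt₂ = 13.6015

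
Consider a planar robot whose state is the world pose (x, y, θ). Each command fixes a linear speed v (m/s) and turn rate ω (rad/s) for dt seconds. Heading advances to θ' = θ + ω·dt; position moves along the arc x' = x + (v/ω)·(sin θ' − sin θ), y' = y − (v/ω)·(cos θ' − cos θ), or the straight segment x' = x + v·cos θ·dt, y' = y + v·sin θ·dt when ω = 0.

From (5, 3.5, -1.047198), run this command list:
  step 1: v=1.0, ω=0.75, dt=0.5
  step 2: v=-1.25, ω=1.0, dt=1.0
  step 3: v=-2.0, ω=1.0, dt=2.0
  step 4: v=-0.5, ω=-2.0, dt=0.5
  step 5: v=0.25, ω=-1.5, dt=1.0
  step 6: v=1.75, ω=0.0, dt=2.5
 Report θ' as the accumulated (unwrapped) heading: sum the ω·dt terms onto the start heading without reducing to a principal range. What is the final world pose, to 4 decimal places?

step 1: θ'=-0.6722 (R=1.3333) → pose (5.3244, 3.1234, -0.6722)
step 2: θ'=0.3278 (R=-1.2500) → pose (4.1436, 3.3288, 0.3278)
step 3: θ'=2.3278 (R=-2.0000) → pose (3.3337, 0.0618, 2.3278)
step 4: θ'=1.3278 (R=0.2500) → pose (3.3947, -0.1701, 1.3278)
step 5: θ'=-0.1722 (R=-0.1667) → pose (3.5850, -0.0460, -0.1722)
step 6: θ'=-0.1722 (straight) → pose (7.8953, -0.7956, -0.1722)

(7.8953, -0.7956, -0.1722)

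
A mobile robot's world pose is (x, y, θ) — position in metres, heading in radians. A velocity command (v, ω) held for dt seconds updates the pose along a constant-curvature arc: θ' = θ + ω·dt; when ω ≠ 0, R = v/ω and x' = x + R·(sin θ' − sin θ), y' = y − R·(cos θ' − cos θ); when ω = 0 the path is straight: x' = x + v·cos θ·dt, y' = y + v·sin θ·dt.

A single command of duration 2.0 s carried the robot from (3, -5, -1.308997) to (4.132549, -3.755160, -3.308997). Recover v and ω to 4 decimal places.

Δθ = -3.308997 − -1.308997 = -2.000000
ω = Δθ/dt = -2.000000/2.0 = -1.0000
R = −Δy/(cos θ' − cos θ) = 1.0000
v = R·ω = 1.0000·-1.0000 = -1.0000

v = -1.0000, ω = -1.0000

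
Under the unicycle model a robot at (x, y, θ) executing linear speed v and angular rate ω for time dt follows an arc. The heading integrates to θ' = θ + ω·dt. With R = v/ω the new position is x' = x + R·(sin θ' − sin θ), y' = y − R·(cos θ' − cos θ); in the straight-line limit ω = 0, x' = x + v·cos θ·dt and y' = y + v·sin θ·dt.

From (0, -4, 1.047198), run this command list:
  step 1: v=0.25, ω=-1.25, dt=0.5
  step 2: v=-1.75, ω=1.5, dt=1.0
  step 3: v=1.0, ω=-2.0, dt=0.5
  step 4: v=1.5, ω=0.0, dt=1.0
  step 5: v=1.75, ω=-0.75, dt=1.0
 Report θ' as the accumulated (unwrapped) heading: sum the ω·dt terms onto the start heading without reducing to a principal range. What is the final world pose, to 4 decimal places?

(1.9107, -2.8245, 0.1722)

step 1: θ'=0.4222 (R=-0.2000) → pose (0.0913, -3.9176, 0.4222)
step 2: θ'=1.9222 (R=-1.1667) → pose (-0.5261, -5.3834, 1.9222)
step 3: θ'=0.9222 (R=-0.5000) → pose (-0.4551, -4.9092, 0.9222)
step 4: θ'=0.9222 (straight) → pose (0.4510, -3.7138, 0.9222)
step 5: θ'=0.1722 (R=-2.3333) → pose (1.9107, -2.8245, 0.1722)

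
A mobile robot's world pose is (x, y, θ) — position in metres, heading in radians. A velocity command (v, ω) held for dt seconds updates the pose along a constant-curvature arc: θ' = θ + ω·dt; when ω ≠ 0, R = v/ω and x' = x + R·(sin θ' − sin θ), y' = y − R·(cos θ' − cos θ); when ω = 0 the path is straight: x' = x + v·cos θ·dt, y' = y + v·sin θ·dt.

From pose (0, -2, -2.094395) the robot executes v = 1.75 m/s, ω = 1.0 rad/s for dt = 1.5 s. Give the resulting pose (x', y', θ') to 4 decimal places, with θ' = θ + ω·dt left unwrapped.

θ' = -2.0944 + 1.0·1.5 = -0.5944
R = v/ω = 1.75/1.0 = 1.7500
x' = 0 + 1.7500·(sin -0.5944 − sin -2.0944) = 0.5355
y' = -2 − 1.7500·(cos -0.5944 − cos -2.0944) = -4.3249

(0.5355, -4.3249, -0.5944)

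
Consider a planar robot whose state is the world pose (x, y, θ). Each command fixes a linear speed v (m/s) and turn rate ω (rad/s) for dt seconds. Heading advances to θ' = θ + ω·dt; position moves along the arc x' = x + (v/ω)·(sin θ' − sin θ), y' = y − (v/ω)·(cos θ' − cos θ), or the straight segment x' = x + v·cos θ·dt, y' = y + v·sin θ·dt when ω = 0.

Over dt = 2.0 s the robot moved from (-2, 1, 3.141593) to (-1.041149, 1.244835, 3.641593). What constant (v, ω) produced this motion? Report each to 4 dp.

Δθ = 3.641593 − 3.141593 = 0.500000
ω = Δθ/dt = 0.500000/2.0 = 0.2500
R = Δx/(sin θ' − sin θ) = -2.0000
v = R·ω = -2.0000·0.2500 = -0.5000

v = -0.5000, ω = 0.2500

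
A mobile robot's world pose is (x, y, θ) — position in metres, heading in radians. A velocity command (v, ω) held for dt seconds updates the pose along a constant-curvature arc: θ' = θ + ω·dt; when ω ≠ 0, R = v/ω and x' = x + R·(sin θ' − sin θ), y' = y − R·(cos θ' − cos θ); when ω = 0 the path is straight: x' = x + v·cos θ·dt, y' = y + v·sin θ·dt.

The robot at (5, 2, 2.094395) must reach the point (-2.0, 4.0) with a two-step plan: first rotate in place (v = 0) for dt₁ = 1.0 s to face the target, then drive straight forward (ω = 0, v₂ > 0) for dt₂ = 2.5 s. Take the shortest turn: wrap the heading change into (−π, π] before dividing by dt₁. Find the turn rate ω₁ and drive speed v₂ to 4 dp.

heading to target = atan2(4−2, -2−5) = 2.8633
Δθ = wrap(2.8633 − 2.0944) = 0.7689; ω₁ = Δθ/dt₁ = 0.7689
distance = √((-2−5)² + (4−2)²) = 7.2801; v₂ = distance/dt₂ = 2.9120

ω₁ = 0.7689, v₂ = 2.9120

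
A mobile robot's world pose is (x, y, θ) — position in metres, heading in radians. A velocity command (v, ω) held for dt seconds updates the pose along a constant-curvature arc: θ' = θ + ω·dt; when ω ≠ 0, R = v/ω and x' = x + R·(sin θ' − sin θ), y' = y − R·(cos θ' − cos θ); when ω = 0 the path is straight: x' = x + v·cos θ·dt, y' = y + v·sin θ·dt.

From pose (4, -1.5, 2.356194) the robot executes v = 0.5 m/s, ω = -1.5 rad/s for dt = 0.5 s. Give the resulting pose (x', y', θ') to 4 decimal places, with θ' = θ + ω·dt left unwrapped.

(3.9026, -1.2761, 1.6062)

θ' = 2.3562 + -1.5·0.5 = 1.6062
R = v/ω = 0.5/-1.5 = -0.3333
x' = 4 + -0.3333·(sin 1.6062 − sin 2.3562) = 3.9026
y' = -1.5 − -0.3333·(cos 1.6062 − cos 2.3562) = -1.2761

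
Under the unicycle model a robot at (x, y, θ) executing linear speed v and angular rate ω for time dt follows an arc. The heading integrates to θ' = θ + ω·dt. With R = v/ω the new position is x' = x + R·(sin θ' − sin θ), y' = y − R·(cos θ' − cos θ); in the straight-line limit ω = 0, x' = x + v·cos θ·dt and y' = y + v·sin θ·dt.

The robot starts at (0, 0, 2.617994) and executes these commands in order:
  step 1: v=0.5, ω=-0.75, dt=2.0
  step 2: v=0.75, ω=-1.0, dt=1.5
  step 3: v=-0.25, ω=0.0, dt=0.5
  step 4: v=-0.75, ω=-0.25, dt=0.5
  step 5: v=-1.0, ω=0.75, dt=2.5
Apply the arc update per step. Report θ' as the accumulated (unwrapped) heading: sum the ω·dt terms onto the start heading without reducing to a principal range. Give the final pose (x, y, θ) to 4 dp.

(-1.7199, 0.5475, 1.3680)

step 1: θ'=1.1180 (R=-0.6667) → pose (-0.2661, 0.8690, 1.1180)
step 2: θ'=-0.3820 (R=-0.7500) → pose (0.6879, 1.2368, -0.3820)
step 3: θ'=-0.3820 (straight) → pose (0.5719, 1.2834, -0.3820)
step 4: θ'=-0.5070 (R=3.0000) → pose (0.2335, 1.4446, -0.5070)
step 5: θ'=1.3680 (R=-1.3333) → pose (-1.7199, 0.5475, 1.3680)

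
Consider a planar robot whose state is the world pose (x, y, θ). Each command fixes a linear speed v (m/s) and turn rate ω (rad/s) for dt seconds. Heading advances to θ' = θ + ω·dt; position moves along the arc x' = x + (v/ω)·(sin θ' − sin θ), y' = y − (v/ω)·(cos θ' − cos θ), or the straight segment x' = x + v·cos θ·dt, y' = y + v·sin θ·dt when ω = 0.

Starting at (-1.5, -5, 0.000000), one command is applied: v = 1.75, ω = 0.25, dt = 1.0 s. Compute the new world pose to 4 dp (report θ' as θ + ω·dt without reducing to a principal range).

θ' = 0.0000 + 0.25·1.0 = 0.2500
R = v/ω = 1.75/0.25 = 7.0000
x' = -1.5 + 7.0000·(sin 0.2500 − sin 0.0000) = 0.2318
y' = -5 − 7.0000·(cos 0.2500 − cos 0.0000) = -4.7824

(0.2318, -4.7824, 0.2500)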